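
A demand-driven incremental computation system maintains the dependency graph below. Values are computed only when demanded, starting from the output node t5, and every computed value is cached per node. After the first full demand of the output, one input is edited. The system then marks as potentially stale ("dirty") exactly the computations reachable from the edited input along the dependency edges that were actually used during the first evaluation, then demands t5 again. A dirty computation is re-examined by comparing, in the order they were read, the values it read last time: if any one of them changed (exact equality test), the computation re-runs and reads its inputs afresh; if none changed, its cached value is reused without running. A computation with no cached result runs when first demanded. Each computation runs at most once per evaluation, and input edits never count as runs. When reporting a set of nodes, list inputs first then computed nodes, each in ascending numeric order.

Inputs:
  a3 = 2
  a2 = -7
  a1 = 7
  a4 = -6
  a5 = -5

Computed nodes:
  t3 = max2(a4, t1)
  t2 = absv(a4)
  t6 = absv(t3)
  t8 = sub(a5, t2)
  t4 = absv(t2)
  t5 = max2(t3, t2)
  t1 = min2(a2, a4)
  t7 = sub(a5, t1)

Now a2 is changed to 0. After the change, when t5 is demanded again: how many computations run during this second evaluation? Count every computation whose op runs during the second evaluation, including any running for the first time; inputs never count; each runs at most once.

First evaluation (everything demanded from the output):
  t1 = min2(-7, -6) = -7
  t2 = absv(-6) = 6
  t3 = max2(-6, -7) = -6
  t5 = max2(-6, 6) = 6

Propagation after the edit:
  t1: runs — a2 -7->0; result -6.
  t3: runs — t1 -7->-6; result -6 (same value as before).
  t5: checked — values it read are unchanged (t3 unchanged, t2 unchanged); reused cached 6 without running.

Key observation: the change is absorbed at t3 — it re-runs but produces the same value, and the output's value is unchanged.

Computations that run: t1, t3 — 2 in total.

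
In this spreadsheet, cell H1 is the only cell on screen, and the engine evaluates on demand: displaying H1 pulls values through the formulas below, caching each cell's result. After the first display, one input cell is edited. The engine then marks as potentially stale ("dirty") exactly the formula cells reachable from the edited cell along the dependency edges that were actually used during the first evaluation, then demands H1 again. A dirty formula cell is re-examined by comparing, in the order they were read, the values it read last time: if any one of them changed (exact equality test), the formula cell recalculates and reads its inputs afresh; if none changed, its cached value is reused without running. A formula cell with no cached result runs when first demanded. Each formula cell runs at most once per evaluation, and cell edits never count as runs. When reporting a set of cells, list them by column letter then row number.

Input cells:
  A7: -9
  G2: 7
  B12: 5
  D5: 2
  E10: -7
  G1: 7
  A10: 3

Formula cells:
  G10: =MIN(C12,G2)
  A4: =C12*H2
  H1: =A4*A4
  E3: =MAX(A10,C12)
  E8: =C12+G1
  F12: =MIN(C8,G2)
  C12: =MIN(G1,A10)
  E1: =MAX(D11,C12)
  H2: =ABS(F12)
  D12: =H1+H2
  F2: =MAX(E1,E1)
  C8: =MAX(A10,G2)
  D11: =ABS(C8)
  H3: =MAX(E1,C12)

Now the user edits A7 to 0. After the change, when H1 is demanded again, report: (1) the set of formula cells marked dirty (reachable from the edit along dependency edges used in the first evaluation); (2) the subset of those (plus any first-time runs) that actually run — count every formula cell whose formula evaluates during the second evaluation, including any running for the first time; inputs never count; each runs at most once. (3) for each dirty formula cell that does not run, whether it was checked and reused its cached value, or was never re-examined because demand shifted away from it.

Initial pass — values computed on the first demand:
  C8 = MAX(3, 7) = 7
  C12 = MIN(7, 3) = 3
  F12 = MIN(7, 7) = 7
  H2 = ABS(7) = 7
  A4 = 3 * 7 = 21
  H1 = 21 * 21 = 441

Second demand — change propagation:
  no demanded computation ever read A7, so the edit dirties nothing and nothing runs.

The important point: nothing the output needs ever reads A7, so the edit is invisible to it.

Dirty set: none.
Run set: none (0 run).
All dirty formula cells ended up running.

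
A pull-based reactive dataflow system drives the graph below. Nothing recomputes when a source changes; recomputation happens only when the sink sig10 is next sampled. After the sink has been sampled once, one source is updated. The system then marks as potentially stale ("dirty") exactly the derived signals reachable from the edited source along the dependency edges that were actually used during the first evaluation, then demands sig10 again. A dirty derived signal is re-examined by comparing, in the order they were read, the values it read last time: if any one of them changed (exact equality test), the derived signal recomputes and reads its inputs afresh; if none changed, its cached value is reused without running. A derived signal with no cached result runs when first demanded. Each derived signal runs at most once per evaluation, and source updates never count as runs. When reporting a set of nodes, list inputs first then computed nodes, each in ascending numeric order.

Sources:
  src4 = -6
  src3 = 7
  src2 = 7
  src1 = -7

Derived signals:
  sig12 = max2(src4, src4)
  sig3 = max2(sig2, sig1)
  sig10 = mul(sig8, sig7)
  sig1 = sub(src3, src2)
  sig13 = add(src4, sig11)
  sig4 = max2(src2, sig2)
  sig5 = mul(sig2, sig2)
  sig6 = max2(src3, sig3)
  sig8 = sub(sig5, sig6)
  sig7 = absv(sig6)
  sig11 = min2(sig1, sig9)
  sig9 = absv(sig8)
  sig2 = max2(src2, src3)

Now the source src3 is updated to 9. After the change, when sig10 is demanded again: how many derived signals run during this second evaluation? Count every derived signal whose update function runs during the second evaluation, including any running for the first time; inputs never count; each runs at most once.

First evaluation (everything demanded from the output):
  sig1 = sub(7, 7) = 0
  sig2 = max2(7, 7) = 7
  sig3 = max2(7, 0) = 7
  sig5 = mul(7, 7) = 49
  sig6 = max2(7, 7) = 7
  sig7 = absv(7) = 7
  sig8 = sub(49, 7) = 42
  sig10 = mul(42, 7) = 294

Propagation after the edit:
  sig1: runs — src3 7->9; result 2.
  sig2: runs — src3 7->9; result 9.
  sig3: runs — sig2 7->9; sig1 0->2; result 9.
  sig5: runs — sig2 7->9; sig2 7->9; result 81.
  sig6: runs — src3 7->9; sig3 7->9; result 9.
  sig7: runs — sig6 7->9; result 9.
  sig8: runs — sig5 49->81; sig6 7->9; result 72.
  sig10: runs — sig8 42->72; sig7 7->9; result 648.

Derived signals that run: sig1, sig2, sig3, sig5, sig6, sig7, sig8, sig10 — 8 in total.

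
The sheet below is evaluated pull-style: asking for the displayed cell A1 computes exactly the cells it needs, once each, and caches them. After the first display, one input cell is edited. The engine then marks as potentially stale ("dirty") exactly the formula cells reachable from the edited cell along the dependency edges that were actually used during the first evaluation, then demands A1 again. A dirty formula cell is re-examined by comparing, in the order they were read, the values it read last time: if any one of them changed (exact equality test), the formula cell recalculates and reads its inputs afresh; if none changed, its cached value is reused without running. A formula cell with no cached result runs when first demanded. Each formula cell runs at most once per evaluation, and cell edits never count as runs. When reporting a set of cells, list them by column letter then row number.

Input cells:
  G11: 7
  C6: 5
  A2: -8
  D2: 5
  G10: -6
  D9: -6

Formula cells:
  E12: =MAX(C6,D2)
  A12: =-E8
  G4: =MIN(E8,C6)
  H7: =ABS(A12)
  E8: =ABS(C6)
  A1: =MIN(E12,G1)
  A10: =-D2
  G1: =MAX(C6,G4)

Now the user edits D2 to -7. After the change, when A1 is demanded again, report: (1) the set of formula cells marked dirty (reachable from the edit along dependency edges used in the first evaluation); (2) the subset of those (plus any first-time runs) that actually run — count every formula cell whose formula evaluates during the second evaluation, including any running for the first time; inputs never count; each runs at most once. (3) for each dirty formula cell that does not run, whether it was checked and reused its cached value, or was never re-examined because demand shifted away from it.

The edit dirties: A1, E12.
1 formula cells run: E12.
Cache hits after checking: A1.
Note the absorption at E12: it re-runs yet its value is the same, leaving the output's value untouched.

First demand of the output computes:
  E8 = ABS(5) = 5
  E12 = MAX(5, 5) = 5
  G4 = MIN(5, 5) = 5
  G1 = MAX(5, 5) = 5
  A1 = MIN(5, 5) = 5

After the edit, cleaning proceeds:
  E12: a read changed (D2 5->-7) — executes, giving 5 — identical to its old value.
  A1: dirty, but its reads are unchanged (E12 unchanged, G1 unchanged); cached 5 stands.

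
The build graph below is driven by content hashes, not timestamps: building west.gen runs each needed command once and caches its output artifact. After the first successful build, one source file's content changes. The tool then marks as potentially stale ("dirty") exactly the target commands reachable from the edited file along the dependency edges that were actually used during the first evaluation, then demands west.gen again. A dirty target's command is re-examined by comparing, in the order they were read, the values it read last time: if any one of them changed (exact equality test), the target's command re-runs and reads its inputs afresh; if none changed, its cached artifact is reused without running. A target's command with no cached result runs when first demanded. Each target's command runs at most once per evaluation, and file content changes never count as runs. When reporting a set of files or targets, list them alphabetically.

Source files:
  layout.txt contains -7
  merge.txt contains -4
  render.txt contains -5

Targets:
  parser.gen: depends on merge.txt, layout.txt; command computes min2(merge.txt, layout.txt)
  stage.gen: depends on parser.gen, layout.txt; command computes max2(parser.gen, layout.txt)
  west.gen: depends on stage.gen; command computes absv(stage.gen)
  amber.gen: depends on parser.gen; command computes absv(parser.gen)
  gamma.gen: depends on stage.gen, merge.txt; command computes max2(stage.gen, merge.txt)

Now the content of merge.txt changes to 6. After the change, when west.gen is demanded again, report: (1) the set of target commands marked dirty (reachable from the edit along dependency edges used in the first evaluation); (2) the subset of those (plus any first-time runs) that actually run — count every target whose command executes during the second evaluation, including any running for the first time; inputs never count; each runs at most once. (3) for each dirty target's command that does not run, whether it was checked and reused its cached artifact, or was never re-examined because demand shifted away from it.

Dirty set: parser.gen, stage.gen, west.gen.
Run set: parser.gen (1 run).
Re-examined without running (cache reused): stage.gen, west.gen.
The important point: parser.gen recomputes to an identical value, and the output ends up unchanged.

Initial pass — values computed on the first demand:
  parser.gen = min2(-4, -7) = -7
  stage.gen = max2(-7, -7) = -7
  west.gen = absv(-7) = 7

Second demand — change propagation:
  parser.gen: re-runs because merge.txt -4->6; new result -7 (unchanged).
  stage.gen: re-examined; everything it read last time is the same (parser.gen unchanged, layout.txt unchanged) — cache -7 kept, no run.
  west.gen: re-examined; everything it read last time is the same (stage.gen unchanged) — cache 7 kept, no run.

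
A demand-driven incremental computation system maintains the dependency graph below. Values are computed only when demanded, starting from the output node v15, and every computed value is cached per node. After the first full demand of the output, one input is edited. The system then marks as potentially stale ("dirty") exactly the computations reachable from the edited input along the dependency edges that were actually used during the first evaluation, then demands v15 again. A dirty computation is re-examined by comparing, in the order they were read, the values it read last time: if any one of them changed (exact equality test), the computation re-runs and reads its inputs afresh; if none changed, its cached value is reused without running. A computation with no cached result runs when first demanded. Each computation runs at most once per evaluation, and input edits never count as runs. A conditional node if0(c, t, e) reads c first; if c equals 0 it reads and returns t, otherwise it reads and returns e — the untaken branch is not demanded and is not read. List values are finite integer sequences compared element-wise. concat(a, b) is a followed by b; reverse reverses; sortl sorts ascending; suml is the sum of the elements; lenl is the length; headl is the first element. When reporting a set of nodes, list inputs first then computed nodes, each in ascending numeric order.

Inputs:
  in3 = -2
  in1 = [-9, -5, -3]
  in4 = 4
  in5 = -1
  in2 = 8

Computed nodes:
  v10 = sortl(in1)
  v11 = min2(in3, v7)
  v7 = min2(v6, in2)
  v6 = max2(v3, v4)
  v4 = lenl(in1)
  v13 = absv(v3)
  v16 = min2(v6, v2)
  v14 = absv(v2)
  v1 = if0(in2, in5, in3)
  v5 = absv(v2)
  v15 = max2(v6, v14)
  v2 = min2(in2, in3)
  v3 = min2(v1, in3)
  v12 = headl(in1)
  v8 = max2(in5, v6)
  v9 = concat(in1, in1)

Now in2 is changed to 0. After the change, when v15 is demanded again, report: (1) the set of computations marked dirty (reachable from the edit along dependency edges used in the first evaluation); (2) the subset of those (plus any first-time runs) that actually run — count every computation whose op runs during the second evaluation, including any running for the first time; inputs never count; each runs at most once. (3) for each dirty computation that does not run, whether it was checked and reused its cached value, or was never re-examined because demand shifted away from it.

First evaluation (everything demanded from the output):
  v1 = if0(in2=8 -> else branch in3) = -2
  v2 = min2(8, -2) = -2
  v3 = min2(-2, -2) = -2
  v4 = lenl([-9, -5, -3]) = 3
  v6 = max2(-2, 3) = 3
  v14 = absv(-2) = 2
  v15 = max2(3, 2) = 3

Propagation after the edit:
  v1: runs — in2 8->0; result -1.
  v2: runs — in2 8->0; result -2 (same value as before).
  v3: runs — v1 -2->-1; result -2 (same value as before).
  v6: checked — values it read are unchanged (v3 unchanged, v4 unchanged); reused cached 3 without running.
  v14: checked — values it read are unchanged (v2 unchanged); reused cached 2 without running.
  v15: checked — values it read are unchanged (v6 unchanged, v14 unchanged); reused cached 3 without running.

Key observation: the cutoff stops propagation at v6 — its inputs' values are unchanged, so it reuses its cache.

Marked dirty: v1, v2, v3, v6, v14, v15.
Computations that run: v1, v2, v3 — 3 in total.
Checked but reused from cache: v6, v14, v15.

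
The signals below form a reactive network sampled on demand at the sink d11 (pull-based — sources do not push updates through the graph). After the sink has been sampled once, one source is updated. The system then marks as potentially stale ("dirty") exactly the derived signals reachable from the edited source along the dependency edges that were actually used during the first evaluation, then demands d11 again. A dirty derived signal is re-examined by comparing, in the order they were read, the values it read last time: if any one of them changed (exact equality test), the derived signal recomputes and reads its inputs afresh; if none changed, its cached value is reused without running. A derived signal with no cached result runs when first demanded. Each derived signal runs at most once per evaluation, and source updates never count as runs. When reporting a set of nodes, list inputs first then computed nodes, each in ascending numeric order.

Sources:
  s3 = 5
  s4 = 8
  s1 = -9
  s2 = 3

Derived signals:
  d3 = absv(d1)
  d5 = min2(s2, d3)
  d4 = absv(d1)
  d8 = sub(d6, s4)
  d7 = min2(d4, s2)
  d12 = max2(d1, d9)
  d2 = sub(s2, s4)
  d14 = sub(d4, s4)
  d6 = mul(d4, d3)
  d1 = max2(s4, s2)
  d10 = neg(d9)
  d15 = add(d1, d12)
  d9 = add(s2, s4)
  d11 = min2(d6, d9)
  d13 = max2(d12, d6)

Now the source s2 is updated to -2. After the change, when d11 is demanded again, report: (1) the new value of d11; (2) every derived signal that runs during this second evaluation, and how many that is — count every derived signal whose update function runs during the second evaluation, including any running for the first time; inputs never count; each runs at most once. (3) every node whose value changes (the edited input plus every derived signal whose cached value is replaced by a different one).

Initial pass — values computed on the first demand:
  d1 = max2(8, 3) = 8
  d3 = absv(8) = 8
  d4 = absv(8) = 8
  d6 = mul(8, 8) = 64
  d9 = add(3, 8) = 11
  d11 = min2(64, 11) = 11

Second demand — change propagation:
  d1: re-runs because s2 3->-2; new result 8 (unchanged).
  d3: re-examined; everything it read last time is the same (d1 unchanged) — cache 8 kept, no run.
  d4: re-examined; everything it read last time is the same (d1 unchanged) — cache 8 kept, no run.
  d6: re-examined; everything it read last time is the same (d4 unchanged, d3 unchanged) — cache 64 kept, no run.
  d9: re-runs because s2 3->-2; new result 6.
  d11: re-runs because d9 11->6; new result 6.

The important point: at d3 every value read last time is unchanged, so the dirty flag clears without a run.

d11 now evaluates to 6.
Run set: d1, d9, d11 (3 run).
Changed values: s2, d9, d11.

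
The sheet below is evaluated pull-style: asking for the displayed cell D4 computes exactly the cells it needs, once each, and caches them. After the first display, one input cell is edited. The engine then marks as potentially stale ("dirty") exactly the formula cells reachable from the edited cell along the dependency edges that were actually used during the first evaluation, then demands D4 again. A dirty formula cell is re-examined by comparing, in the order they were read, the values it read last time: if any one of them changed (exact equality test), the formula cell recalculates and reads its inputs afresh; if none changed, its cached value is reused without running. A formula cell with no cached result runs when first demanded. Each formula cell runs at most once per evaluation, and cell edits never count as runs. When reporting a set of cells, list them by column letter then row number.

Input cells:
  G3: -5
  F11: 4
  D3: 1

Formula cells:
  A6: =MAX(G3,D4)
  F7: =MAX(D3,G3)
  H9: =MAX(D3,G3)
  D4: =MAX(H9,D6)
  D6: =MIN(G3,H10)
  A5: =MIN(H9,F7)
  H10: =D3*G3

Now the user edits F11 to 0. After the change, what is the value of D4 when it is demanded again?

First demand of the output computes:
  H9 = MAX(1, -5) = 1
  H10 = 1 * -5 = -5
  D6 = MIN(-5, -5) = -5
  D4 = MAX(1, -5) = 1

After the edit, cleaning proceeds:
  no node depends on F11 at all; the second demand re-runs nothing.

Note the shortcut — nothing in the graph depends on F11 at all, so no recomputation happens.

Demanding D4 again yields 1.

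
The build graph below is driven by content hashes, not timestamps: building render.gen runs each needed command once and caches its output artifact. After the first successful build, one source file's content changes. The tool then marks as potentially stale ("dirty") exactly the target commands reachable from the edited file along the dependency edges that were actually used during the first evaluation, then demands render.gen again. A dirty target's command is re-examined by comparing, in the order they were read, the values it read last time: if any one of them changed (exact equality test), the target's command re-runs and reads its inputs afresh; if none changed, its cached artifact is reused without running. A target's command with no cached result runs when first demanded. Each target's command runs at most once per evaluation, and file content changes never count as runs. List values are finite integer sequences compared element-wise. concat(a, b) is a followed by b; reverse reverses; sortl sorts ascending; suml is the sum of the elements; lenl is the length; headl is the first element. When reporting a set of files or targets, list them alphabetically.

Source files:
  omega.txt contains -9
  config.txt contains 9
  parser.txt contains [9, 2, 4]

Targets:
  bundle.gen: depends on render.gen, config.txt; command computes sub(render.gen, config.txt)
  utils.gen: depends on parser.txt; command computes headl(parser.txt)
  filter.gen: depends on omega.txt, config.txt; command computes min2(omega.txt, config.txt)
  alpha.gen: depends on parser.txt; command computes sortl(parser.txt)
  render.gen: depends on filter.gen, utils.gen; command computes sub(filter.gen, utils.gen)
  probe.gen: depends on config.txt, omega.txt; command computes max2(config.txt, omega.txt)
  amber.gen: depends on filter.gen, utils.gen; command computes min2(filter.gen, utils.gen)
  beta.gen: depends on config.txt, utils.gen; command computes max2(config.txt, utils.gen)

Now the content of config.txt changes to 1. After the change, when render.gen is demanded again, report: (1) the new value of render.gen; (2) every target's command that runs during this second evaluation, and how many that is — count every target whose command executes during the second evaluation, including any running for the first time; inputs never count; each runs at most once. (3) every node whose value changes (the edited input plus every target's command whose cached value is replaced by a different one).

render.gen now evaluates to -18.
Run set: filter.gen (1 run).
Changed values: config.txt.
The important point: filter.gen recomputes to an identical value, and the output ends up unchanged.

Initial pass — values computed on the first demand:
  filter.gen = min2(-9, 9) = -9
  utils.gen = headl([9, 2, 4]) = 9
  render.gen = sub(-9, 9) = -18

Second demand — change propagation:
  filter.gen: re-runs because config.txt 9->1; new result -9 (unchanged).
  render.gen: re-examined; everything it read last time is the same (filter.gen unchanged, utils.gen unchanged) — cache -18 kept, no run.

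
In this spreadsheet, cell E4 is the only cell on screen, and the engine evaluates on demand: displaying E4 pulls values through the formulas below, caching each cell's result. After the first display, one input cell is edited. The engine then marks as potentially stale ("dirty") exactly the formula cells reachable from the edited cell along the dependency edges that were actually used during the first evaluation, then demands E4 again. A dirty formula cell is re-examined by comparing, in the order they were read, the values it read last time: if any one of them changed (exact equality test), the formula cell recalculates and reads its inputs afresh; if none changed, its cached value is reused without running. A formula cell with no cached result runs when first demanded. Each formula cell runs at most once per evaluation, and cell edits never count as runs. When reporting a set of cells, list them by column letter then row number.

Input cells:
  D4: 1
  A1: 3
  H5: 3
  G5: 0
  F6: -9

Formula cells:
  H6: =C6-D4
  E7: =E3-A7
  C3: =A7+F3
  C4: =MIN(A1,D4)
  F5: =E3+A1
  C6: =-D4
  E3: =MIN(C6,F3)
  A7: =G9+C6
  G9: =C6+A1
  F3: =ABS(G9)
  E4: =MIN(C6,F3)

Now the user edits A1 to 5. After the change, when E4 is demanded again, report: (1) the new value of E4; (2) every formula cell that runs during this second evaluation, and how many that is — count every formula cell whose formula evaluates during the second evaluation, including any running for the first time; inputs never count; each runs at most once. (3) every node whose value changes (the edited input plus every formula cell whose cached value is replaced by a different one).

E4 now evaluates to -1.
Run set: E4, F3, G9 (3 run).
Changed values: A1, F3, G9.

Initial pass — values computed on the first demand:
  C6 = -(1) = -1
  G9 = -1 + 3 = 2
  F3 = ABS(2) = 2
  E4 = MIN(-1, 2) = -1

Second demand — change propagation:
  G9: re-runs because A1 3->5; new result 4.
  F3: re-runs because G9 2->4; new result 4.
  E4: re-runs because F3 2->4; new result -1 (unchanged).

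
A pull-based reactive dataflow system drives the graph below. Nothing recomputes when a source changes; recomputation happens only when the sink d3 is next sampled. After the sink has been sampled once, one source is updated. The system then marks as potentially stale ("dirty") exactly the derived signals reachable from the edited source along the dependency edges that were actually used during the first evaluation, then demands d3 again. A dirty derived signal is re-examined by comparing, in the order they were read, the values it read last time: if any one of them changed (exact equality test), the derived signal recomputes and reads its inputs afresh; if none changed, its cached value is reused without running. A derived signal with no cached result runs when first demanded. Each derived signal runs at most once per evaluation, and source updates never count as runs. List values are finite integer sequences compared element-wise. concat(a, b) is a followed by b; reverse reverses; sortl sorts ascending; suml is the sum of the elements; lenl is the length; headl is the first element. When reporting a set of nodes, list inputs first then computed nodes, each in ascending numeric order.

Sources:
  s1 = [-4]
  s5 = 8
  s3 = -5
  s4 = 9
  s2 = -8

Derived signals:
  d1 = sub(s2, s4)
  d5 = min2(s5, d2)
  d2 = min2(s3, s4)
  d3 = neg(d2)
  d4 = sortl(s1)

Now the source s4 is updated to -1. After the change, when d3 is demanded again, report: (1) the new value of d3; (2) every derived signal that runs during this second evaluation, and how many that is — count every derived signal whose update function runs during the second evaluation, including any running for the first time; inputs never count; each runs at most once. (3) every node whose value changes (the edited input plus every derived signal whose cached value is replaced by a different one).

First evaluation (everything demanded from the output):
  d2 = min2(-5, 9) = -5
  d3 = neg(-5) = 5

Propagation after the edit:
  d2: runs — s4 9->-1; result -5 (same value as before).
  d3: checked — values it read are unchanged (d2 unchanged); reused cached 5 without running.

Key observation: the change is absorbed at d2 — it re-runs but produces the same value, and the output's value is unchanged.

New value of d3: 5.
Derived signals that run: d2 — 1 in total.
Values that change: s4.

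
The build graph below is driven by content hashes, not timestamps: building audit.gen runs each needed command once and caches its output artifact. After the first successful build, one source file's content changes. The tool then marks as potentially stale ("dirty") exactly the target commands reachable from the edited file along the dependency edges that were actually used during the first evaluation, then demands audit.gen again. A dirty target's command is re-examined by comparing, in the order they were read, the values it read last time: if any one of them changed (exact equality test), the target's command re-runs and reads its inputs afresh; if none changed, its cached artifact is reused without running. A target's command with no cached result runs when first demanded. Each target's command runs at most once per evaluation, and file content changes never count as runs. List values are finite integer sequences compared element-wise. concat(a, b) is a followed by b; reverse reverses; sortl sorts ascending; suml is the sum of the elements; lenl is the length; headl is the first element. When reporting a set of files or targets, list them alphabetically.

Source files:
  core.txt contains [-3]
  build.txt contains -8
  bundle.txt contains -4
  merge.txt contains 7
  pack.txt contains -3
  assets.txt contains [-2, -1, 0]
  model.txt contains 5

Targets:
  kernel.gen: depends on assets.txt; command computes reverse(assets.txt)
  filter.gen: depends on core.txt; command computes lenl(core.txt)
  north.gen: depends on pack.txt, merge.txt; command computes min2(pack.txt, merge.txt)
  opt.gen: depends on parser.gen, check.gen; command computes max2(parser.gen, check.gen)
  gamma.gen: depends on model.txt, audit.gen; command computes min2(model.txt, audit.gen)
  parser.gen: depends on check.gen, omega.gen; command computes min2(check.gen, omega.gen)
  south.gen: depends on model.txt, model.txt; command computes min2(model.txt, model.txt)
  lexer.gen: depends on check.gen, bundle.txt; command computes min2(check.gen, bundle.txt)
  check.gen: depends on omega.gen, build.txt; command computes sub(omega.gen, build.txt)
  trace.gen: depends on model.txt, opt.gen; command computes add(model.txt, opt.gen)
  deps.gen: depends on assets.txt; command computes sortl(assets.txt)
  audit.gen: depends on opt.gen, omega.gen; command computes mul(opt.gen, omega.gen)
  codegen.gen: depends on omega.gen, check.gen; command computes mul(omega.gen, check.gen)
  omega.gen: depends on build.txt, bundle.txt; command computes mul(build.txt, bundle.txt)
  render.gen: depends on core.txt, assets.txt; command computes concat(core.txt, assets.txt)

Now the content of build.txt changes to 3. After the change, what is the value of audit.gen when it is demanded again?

audit.gen now evaluates to 180.

Initial pass — values computed on the first demand:
  omega.gen = mul(-8, -4) = 32
  check.gen = sub(32, -8) = 40
  parser.gen = min2(40, 32) = 32
  opt.gen = max2(32, 40) = 40
  audit.gen = mul(40, 32) = 1280

Second demand — change propagation:
  omega.gen: re-runs because build.txt -8->3; new result -12.
  check.gen: re-runs because omega.gen 32->-12; build.txt -8->3; new result -15.
  parser.gen: re-runs because check.gen 40->-15; omega.gen 32->-12; new result -15.
  opt.gen: re-runs because parser.gen 32->-15; check.gen 40->-15; new result -15.
  audit.gen: re-runs because opt.gen 40->-15; omega.gen 32->-12; new result 180.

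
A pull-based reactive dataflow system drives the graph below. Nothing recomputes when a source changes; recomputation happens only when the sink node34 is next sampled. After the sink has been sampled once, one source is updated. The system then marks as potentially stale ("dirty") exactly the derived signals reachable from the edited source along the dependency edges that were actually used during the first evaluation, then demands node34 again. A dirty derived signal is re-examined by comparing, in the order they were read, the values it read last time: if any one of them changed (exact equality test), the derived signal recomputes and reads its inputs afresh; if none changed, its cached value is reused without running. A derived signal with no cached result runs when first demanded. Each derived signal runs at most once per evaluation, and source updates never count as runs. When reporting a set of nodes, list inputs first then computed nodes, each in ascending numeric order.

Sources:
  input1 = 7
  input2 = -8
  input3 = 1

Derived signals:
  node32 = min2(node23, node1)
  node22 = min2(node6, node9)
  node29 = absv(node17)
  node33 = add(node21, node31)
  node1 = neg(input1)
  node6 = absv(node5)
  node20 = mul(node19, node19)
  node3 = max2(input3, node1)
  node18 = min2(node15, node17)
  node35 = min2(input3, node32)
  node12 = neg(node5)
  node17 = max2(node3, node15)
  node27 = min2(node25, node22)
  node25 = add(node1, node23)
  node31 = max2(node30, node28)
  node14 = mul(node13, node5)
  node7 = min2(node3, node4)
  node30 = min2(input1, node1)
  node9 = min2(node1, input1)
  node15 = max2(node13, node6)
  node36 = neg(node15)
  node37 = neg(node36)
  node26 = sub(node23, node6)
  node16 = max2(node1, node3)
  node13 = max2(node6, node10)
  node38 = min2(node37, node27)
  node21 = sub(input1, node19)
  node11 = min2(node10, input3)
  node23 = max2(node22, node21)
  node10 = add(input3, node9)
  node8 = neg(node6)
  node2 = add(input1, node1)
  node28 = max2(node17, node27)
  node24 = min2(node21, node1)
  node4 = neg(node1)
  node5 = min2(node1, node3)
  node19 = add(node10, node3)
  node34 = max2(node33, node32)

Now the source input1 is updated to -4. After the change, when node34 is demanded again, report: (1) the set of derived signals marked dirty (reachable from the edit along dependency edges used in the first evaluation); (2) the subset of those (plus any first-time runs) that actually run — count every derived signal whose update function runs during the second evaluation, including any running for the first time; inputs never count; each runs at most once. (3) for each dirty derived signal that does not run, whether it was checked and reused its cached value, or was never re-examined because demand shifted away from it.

Marked dirty: node1, node3, node5, node6, node9, node10, node13, node15, node17, node19, node21, node22, node23, node25, node27, node28, node30, node31, node32, node33, node34.
Derived signals that run: node1, node3, node5, node6, node9, node10, node13, node15, node17, node19, node21, node22, node23, node25, node27, node28, node30, node31, node32, node33, node34 — 21 in total.
Every dirty derived signal ran.

First evaluation (everything demanded from the output):
  node1 = neg(7) = -7
  node3 = max2(1, -7) = 1
  node5 = min2(-7, 1) = -7
  node6 = absv(-7) = 7
  node9 = min2(-7, 7) = -7
  node10 = add(1, -7) = -6
  node13 = max2(7, -6) = 7
  node15 = max2(7, 7) = 7
  node17 = max2(1, 7) = 7
  node19 = add(-6, 1) = -5
  node21 = sub(7, -5) = 12
  node22 = min2(7, -7) = -7
  node23 = max2(-7, 12) = 12
  node25 = add(-7, 12) = 5
  node27 = min2(5, -7) = -7
  node28 = max2(7, -7) = 7
  node30 = min2(7, -7) = -7
  node31 = max2(-7, 7) = 7
  node32 = min2(12, -7) = -7
  node33 = add(12, 7) = 19
  node34 = max2(19, -7) = 19

Propagation after the edit:
  node1: runs — input1 7->-4; result 4.
  node3: runs — node1 -7->4; result 4.
  node5: runs — node1 -7->4; node3 1->4; result 4.
  node6: runs — node5 -7->4; result 4.
  node9: runs — node1 -7->4; input1 7->-4; result -4.
  node10: runs — node9 -7->-4; result -3.
  node13: runs — node6 7->4; node10 -6->-3; result 4.
  node15: runs — node13 7->4; node6 7->4; result 4.
  node17: runs — node3 1->4; node15 7->4; result 4.
  node19: runs — node10 -6->-3; node3 1->4; result 1.
  node21: runs — input1 7->-4; node19 -5->1; result -5.
  node22: runs — node6 7->4; node9 -7->-4; result -4.
  node23: runs — node22 -7->-4; node21 12->-5; result -4.
  node25: runs — node1 -7->4; node23 12->-4; result 0.
  node27: runs — node25 5->0; node22 -7->-4; result -4.
  node28: runs — node17 7->4; node27 -7->-4; result 4.
  node30: runs — input1 7->-4; node1 -7->4; result -4.
  node31: runs — node30 -7->-4; node28 7->4; result 4.
  node32: runs — node23 12->-4; node1 -7->4; result -4.
  node33: runs — node21 12->-5; node31 7->4; result -1.
  node34: runs — node33 19->-1; node32 -7->-4; result -1.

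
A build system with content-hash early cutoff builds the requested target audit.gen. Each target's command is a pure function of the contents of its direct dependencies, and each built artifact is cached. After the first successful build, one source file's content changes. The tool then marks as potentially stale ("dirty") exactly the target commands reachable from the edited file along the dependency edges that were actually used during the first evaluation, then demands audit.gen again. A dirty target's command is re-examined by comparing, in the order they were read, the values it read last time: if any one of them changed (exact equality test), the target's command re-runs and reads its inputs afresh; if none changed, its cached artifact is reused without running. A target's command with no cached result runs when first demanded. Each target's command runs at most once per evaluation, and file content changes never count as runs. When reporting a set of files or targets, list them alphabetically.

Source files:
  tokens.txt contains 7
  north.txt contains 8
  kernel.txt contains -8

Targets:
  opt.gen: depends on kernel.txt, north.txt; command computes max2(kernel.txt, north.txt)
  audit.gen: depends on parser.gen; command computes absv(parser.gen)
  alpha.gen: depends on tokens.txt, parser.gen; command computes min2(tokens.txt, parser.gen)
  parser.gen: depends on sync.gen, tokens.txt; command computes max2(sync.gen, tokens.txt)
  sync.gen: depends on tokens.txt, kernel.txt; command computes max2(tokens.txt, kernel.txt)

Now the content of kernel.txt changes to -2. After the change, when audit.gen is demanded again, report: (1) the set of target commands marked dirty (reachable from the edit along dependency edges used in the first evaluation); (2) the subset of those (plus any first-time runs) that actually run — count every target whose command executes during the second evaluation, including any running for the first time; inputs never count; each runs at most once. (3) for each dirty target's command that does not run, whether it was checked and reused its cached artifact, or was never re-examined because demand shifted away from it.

Marked dirty: audit.gen, parser.gen, sync.gen.
Target commands that run: sync.gen — 1 in total.
Checked but reused from cache: audit.gen, parser.gen.
Key observation: the change is absorbed at sync.gen — it re-runs but produces the same value, and the output's value is unchanged.

First evaluation (everything demanded from the output):
  sync.gen = max2(7, -8) = 7
  parser.gen = max2(7, 7) = 7
  audit.gen = absv(7) = 7

Propagation after the edit:
  sync.gen: runs — kernel.txt -8->-2; result 7 (same value as before).
  parser.gen: checked — values it read are unchanged (sync.gen unchanged, tokens.txt unchanged); reused cached 7 without running.
  audit.gen: checked — values it read are unchanged (parser.gen unchanged); reused cached 7 without running.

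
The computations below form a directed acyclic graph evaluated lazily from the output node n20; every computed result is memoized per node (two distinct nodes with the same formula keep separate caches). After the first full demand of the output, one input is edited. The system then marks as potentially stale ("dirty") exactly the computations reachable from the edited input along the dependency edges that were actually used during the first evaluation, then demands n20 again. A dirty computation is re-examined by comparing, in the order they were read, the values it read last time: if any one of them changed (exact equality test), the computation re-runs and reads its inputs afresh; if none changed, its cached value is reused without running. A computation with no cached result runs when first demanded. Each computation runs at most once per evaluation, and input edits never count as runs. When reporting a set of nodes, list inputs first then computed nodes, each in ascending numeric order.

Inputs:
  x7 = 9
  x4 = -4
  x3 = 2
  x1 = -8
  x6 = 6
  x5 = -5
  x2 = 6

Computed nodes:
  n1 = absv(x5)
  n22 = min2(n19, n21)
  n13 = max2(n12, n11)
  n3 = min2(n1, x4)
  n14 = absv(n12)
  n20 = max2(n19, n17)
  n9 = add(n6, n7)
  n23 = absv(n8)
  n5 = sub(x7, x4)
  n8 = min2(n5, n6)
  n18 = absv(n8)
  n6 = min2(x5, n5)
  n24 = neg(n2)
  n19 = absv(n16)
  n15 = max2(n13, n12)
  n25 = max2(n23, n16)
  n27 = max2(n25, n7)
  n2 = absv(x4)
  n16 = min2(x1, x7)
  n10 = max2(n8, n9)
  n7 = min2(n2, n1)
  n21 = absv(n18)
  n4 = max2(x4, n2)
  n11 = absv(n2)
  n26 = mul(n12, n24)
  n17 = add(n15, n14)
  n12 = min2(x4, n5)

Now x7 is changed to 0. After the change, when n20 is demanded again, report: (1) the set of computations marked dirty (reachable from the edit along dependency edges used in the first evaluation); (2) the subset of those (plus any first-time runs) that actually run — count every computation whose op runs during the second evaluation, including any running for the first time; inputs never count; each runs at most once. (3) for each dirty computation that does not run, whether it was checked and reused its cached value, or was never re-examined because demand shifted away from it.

First demand of the output computes:
  n2 = absv(-4) = 4
  n5 = sub(9, -4) = 13
  n11 = absv(4) = 4
  n12 = min2(-4, 13) = -4
  n13 = max2(-4, 4) = 4
  n14 = absv(-4) = 4
  n15 = max2(4, -4) = 4
  n16 = min2(-8, 9) = -8
  n17 = add(4, 4) = 8
  n19 = absv(-8) = 8
  n20 = max2(8, 8) = 8

After the edit, cleaning proceeds:
  n5: a read changed (x7 9->0) — executes, giving 4.
  n12: a read changed (n5 13->4) — executes, giving -4 — identical to its old value.
  n13: dirty, but its reads are unchanged (n12 unchanged, n11 unchanged); cached 4 stands.
  n14: dirty, but its reads are unchanged (n12 unchanged); cached 4 stands.
  n15: dirty, but its reads are unchanged (n13 unchanged, n12 unchanged); cached 4 stands.
  n16: a read changed (x7 9->0) — executes, giving -8 — identical to its old value.
  n17: dirty, but its reads are unchanged (n15 unchanged, n14 unchanged); cached 8 stands.
  n19: dirty, but its reads are unchanged (n16 unchanged); cached 8 stands.
  n20: dirty, but its reads are unchanged (n19 unchanged, n17 unchanged); cached 8 stands.

Note where the cutoff bites: n13 is checked, finds nothing changed, and keeps its cache.

The edit dirties: n5, n12, n13, n14, n15, n16, n17, n19, n20.
3 computations run: n5, n12, n16.
Cache hits after checking: n13, n14, n15, n17, n19, n20.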